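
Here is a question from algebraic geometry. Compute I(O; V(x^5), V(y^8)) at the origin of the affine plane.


The intersection multiplicity of V(x^a) and V(y^b) at the origin is:
I(O; V(x^5), V(y^8)) = dim_k(k[x,y]/(x^5, y^8))
A basis for k[x,y]/(x^5, y^8) is the set of monomials x^i * y^j
where 0 <= i < 5 and 0 <= j < 8.
The number of such monomials is 5 * 8 = 40

40


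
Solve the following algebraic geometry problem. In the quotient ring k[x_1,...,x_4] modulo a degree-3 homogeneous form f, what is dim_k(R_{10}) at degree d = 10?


For R = k[x_1,...,x_n]/(f) with f homogeneous of degree e:
The Hilbert series is (1 - t^e)/(1 - t)^n.
So h(d) = C(d+n-1, n-1) - C(d-e+n-1, n-1) for d >= e.
With n=4, e=3, d=10:
C(10+4-1, 4-1) = C(13, 3) = 286
C(10-3+4-1, 4-1) = C(10, 3) = 120
h(10) = 286 - 120 = 166

166


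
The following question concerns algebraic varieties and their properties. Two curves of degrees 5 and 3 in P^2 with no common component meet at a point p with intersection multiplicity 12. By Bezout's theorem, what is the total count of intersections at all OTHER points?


By Bezout's theorem, the total intersection number is d1 * d2.
Total = 5 * 3 = 15
Intersection multiplicity at p = 12
Remaining intersections = 15 - 12 = 3

3


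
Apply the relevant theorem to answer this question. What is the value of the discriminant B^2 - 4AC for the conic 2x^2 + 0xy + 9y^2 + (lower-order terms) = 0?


The discriminant of a conic Ax^2 + Bxy + Cy^2 + ... = 0 is B^2 - 4AC.
B^2 = 0^2 = 0
4AC = 4*2*9 = 72
Discriminant = 0 - 72 = -72

-72


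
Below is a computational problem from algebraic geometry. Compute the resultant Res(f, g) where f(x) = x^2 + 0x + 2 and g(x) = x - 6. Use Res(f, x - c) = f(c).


For Res(f, x - c), we evaluate f at x = c.
f(6) = 6^2 + 0*6 + 2
= 36 + 0 + 2
= 36 + 2 = 38
Res(f, g) = 38

38


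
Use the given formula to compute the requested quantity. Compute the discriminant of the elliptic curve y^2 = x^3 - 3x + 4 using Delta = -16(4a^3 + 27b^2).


Compute each component:
4a^3 = 4*(-3)^3 = 4*(-27) = -108
27b^2 = 27*4^2 = 27*16 = 432
4a^3 + 27b^2 = -108 + 432 = 324
Delta = -16*324 = -5184

-5184


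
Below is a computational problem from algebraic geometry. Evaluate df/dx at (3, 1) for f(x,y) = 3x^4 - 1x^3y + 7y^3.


df/dx = 4*3*x^3 + 3*(-1)*x^2*y
At (3,1): 4*3*3^3 + 3*(-1)*3^2*1
= 324 - 27
= 297

297


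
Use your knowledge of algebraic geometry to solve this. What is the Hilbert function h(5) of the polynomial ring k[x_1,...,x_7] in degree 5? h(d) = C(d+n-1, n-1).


The Hilbert function for the polynomial ring in 7 variables is:
h(d) = C(d+n-1, n-1)
h(5) = C(5+7-1, 7-1) = C(11, 6)
= 11! / (6! * 5!)
= 462

462


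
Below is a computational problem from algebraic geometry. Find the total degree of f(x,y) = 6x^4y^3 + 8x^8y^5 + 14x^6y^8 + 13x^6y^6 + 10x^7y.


Examine each term for its total degree (sum of exponents).
  Term '6x^4y^3' has total degree 4+3 = 7.
  Term '8x^8y^5' has total degree 8+5 = 13.
  Term '14x^6y^8' has total degree 6+8 = 14.
  Term '13x^6y^6' has total degree 6+6 = 12.
  Term '10x^7y' has total degree 7+1 = 8.
The maximum total degree among all terms is 14.

14


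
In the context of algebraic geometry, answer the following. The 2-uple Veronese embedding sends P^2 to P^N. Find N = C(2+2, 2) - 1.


The Veronese embedding v_d: P^n -> P^N maps each point to all
degree-d monomials in n+1 homogeneous coordinates.
N = C(n+d, d) - 1
N = C(2+2, 2) - 1
N = C(4, 2) - 1
C(4, 2) = 6
N = 6 - 1 = 5

5


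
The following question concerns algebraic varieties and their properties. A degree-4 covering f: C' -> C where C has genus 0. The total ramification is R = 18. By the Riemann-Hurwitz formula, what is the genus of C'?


Riemann-Hurwitz formula: 2g' - 2 = d(2g - 2) + R
Given: d = 4, g = 0, R = 18
2g' - 2 = 4*(2*0 - 2) + 18
2g' - 2 = 4*(-2) + 18
2g' - 2 = -8 + 18 = 10
2g' = 12
g' = 6

6


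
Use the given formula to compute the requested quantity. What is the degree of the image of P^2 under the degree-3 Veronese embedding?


The Veronese variety v_3(P^2) has degree d^r.
d^r = 3^2 = 9

9


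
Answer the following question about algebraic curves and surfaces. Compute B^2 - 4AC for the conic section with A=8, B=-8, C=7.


The discriminant of a conic Ax^2 + Bxy + Cy^2 + ... = 0 is B^2 - 4AC.
B^2 = (-8)^2 = 64
4AC = 4*8*7 = 224
Discriminant = 64 - 224 = -160

-160


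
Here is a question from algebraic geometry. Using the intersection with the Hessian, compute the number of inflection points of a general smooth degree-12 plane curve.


For a general smooth plane curve C of degree d, the inflection points are
the intersection of C with its Hessian curve, which has degree 3(d-2).
By Bezout, the total intersection number is d * 3(d-2) = 12 * 30 = 360.
For a general curve every flex is ordinary, so each contributes
multiplicity 1 to C·Hess(C), and the number of distinct inflection
points is 3d(d-2).
Inflection points = 3*12*(12-2) = 3*12*10 = 360

360


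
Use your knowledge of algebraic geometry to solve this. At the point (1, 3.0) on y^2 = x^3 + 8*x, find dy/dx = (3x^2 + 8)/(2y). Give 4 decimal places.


Using implicit differentiation of y^2 = x^3 + 8*x:
2y * dy/dx = 3x^2 + 8
dy/dx = (3x^2 + 8)/(2y)
Numerator: 3*1^2 + 8 = 11
Denominator: 2*3.0 = 6.0
dy/dx = 11/6.0 = 1.8333

1.8333


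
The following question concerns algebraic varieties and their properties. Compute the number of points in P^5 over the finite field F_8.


P^5(F_8) has (q^(n+1) - 1)/(q - 1) points.
= 8^5 + 8^4 + 8^3 + 8^2 + 8^1 + 8^0
= 32768 + 4096 + 512 + 64 + 8 + 1
= 37449

37449


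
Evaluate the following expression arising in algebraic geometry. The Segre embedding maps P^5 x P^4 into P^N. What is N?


The Segre embedding maps P^m x P^n into P^N via
all products of coordinates from each factor.
N = (m+1)(n+1) - 1
N = (5+1)(4+1) - 1
N = 6*5 - 1
N = 30 - 1 = 29

29


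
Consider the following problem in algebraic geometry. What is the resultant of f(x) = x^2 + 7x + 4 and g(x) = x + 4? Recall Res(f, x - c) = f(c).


For Res(f, x - c), we evaluate f at x = c.
f(-4) = (-4)^2 + 7*(-4) + 4
= 16 - 28 + 4
= -12 + 4 = -8
Res(f, g) = -8

-8


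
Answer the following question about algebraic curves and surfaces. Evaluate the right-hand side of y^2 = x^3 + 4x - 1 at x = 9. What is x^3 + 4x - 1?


Compute x^3 + 4x - 1 at x = 9:
x^3 = 9^3 = 729
4*x = 4*9 = 36
Sum: 729 + 36 - 1 = 764

764


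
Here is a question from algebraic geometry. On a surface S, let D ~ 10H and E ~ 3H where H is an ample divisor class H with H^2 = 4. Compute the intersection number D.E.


Using bilinearity of the intersection pairing on a surface S:
(aH).(bH) = ab * (H.H)
We have H^2 = 4.
D.E = (10H).(3H) = 10*3*4
= 30*4
= 120

120


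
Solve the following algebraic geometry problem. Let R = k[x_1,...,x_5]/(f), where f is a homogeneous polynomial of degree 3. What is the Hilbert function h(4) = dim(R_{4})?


For R = k[x_1,...,x_n]/(f) with f homogeneous of degree e:
The Hilbert series is (1 - t^e)/(1 - t)^n.
So h(d) = C(d+n-1, n-1) - C(d-e+n-1, n-1) for d >= e.
With n=5, e=3, d=4:
C(4+5-1, 5-1) = C(8, 4) = 70
C(4-3+5-1, 5-1) = C(5, 4) = 5
h(4) = 70 - 5 = 65

65


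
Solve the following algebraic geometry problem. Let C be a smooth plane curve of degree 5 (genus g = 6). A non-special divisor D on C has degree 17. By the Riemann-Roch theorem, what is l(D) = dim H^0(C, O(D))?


First, compute the genus of a smooth plane curve of degree 5:
g = (d-1)(d-2)/2 = (5-1)(5-2)/2 = 6
For a non-special divisor D (i.e., h^1(D) = 0), Riemann-Roch gives:
l(D) = deg(D) - g + 1
Since deg(D) = 17 >= 2g - 1 = 11, D is non-special.
l(D) = 17 - 6 + 1 = 12

12


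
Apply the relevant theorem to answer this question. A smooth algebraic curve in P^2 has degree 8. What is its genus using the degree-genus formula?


Using the genus formula for smooth plane curves:
g = (d-1)(d-2)/2
g = (8-1)(8-2)/2
g = 7*6/2
g = 42/2 = 21

21


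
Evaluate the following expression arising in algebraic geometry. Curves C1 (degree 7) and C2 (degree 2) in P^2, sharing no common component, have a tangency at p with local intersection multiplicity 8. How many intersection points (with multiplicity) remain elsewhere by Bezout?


By Bezout's theorem, the total intersection number is d1 * d2.
Total = 7 * 2 = 14
Intersection multiplicity at p = 8
Remaining intersections = 14 - 8 = 6

6


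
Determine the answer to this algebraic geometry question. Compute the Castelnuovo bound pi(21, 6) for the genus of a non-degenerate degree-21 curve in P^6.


Castelnuovo's bound: write d - 1 = m(r-1) + epsilon with 0 <= epsilon < r-1.
d - 1 = 21 - 1 = 20
r - 1 = 6 - 1 = 5
20 = 4*5 + 0, so m = 4, epsilon = 0
pi(d, r) = m(m-1)(r-1)/2 + m*epsilon
= 4*3*5/2 + 4*0
= 60/2 + 0
= 30 + 0 = 30

30


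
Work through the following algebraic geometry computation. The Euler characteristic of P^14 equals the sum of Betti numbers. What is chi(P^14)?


The complex projective space P^14 has one cell in each even real dimension 0, 2, ..., 28.
The cohomology groups are H^{2k}(P^14) = Z for k = 0,...,14, and 0 otherwise.
Euler characteristic = sum of Betti numbers = 1 per even-dimensional cohomology group.
chi(P^14) = 14 + 1 = 15

15


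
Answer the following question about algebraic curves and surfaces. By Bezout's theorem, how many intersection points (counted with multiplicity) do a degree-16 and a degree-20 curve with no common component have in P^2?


Bezout's theorem states the intersection count equals the product of degrees.
Intersection count = 16 * 20 = 320

320


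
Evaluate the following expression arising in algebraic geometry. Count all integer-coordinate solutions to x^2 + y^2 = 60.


Systematically check integer values of x where x^2 <= 60.
For each valid x, check if 60 - x^2 is a perfect square.
Total integer solutions found: 0

0


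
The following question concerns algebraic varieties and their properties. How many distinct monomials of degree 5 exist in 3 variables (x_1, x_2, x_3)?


The number of degree-5 monomials in 3 variables is C(d+n-1, n-1).
= C(5+3-1, 3-1) = C(7, 2)
= 21

21


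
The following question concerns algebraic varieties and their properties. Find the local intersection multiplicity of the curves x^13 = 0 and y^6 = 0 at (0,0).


The intersection multiplicity of V(x^a) and V(y^b) at the origin is:
I(O; V(x^13), V(y^6)) = dim_k(k[x,y]/(x^13, y^6))
A basis for k[x,y]/(x^13, y^6) is the set of monomials x^i * y^j
where 0 <= i < 13 and 0 <= j < 6.
The number of such monomials is 13 * 6 = 78

78


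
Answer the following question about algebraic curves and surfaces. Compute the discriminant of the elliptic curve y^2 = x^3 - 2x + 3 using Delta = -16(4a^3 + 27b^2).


Compute each component:
4a^3 = 4*(-2)^3 = 4*(-8) = -32
27b^2 = 27*3^2 = 27*9 = 243
4a^3 + 27b^2 = -32 + 243 = 211
Delta = -16*211 = -3376

-3376


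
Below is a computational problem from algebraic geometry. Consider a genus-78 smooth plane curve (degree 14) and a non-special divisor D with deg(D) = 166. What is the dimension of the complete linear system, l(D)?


First, compute the genus of a smooth plane curve of degree 14:
g = (d-1)(d-2)/2 = (14-1)(14-2)/2 = 78
For a non-special divisor D (i.e., h^1(D) = 0), Riemann-Roch gives:
l(D) = deg(D) - g + 1
Since deg(D) = 166 >= 2g - 1 = 155, D is non-special.
l(D) = 166 - 78 + 1 = 89

89


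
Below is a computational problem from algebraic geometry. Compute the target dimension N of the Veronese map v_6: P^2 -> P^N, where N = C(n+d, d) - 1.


The Veronese embedding v_d: P^n -> P^N maps each point to all
degree-d monomials in n+1 homogeneous coordinates.
N = C(n+d, d) - 1
N = C(2+6, 6) - 1
N = C(8, 6) - 1
C(8, 6) = 28
N = 28 - 1 = 27

27


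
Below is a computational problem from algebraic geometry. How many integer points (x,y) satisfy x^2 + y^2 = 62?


Systematically check integer values of x where x^2 <= 62.
For each valid x, check if 62 - x^2 is a perfect square.
Total integer solutions found: 0

0


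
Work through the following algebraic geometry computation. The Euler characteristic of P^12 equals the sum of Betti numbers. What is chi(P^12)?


The complex projective space P^12 has one cell in each even real dimension 0, 2, ..., 24.
The cohomology groups are H^{2k}(P^12) = Z for k = 0,...,12, and 0 otherwise.
Euler characteristic = sum of Betti numbers = 1 per even-dimensional cohomology group.
chi(P^12) = 12 + 1 = 13

13


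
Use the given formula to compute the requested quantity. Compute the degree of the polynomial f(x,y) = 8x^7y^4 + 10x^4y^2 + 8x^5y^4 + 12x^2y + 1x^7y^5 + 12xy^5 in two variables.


Examine each term for its total degree (sum of exponents).
  Term '8x^7y^4' has total degree 7+4 = 11.
  Term '10x^4y^2' has total degree 4+2 = 6.
  Term '8x^5y^4' has total degree 5+4 = 9.
  Term '12x^2y' has total degree 2+1 = 3.
  Term '1x^7y^5' has total degree 7+5 = 12.
  Term '12xy^5' has total degree 1+5 = 6.
The maximum total degree among all terms is 12.

12


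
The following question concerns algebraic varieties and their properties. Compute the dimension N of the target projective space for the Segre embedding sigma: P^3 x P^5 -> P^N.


The Segre embedding maps P^m x P^n into P^N via
all products of coordinates from each factor.
N = (m+1)(n+1) - 1
N = (3+1)(5+1) - 1
N = 4*6 - 1
N = 24 - 1 = 23

23


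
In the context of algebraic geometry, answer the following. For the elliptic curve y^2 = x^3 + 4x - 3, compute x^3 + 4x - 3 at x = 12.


Compute x^3 + 4x - 3 at x = 12:
x^3 = 12^3 = 1728
4*x = 4*12 = 48
Sum: 1728 + 48 - 3 = 1773

1773


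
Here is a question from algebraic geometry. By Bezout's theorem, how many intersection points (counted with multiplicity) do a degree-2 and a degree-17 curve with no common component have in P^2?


Bezout's theorem states the intersection count equals the product of degrees.
Intersection count = 2 * 17 = 34

34


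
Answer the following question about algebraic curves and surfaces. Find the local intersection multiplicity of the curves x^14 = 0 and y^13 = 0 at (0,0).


The intersection multiplicity of V(x^a) and V(y^b) at the origin is:
I(O; V(x^14), V(y^13)) = dim_k(k[x,y]/(x^14, y^13))
A basis for k[x,y]/(x^14, y^13) is the set of monomials x^i * y^j
where 0 <= i < 14 and 0 <= j < 13.
The number of such monomials is 14 * 13 = 182

182


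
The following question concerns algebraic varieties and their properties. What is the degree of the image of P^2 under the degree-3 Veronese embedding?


The Veronese variety v_3(P^2) has degree d^r.
d^r = 3^2 = 9

9


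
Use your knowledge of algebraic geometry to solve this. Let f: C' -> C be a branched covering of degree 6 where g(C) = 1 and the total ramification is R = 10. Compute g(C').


Riemann-Hurwitz formula: 2g' - 2 = d(2g - 2) + R
Given: d = 6, g = 1, R = 10
2g' - 2 = 6*(2*1 - 2) + 10
2g' - 2 = 6*0 + 10
2g' - 2 = 0 + 10 = 10
2g' = 12
g' = 6

6


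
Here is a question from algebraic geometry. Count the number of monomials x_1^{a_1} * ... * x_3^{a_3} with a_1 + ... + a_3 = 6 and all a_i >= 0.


The number of degree-6 monomials in 3 variables is C(d+n-1, n-1).
= C(6+3-1, 3-1) = C(8, 2)
= 28

28


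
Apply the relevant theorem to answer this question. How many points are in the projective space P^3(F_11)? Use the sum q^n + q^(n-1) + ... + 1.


P^3(F_11) has (q^(n+1) - 1)/(q - 1) points.
= 11^3 + 11^2 + 11^1 + 11^0
= 1331 + 121 + 11 + 1
= 1464

1464


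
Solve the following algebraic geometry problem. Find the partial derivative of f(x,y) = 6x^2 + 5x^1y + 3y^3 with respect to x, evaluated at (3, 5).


df/dx = 2*6*x^1 + 1*5*x^0*y
At (3,5): 2*6*3^1 + 1*5*3^0*5
= 36 + 25
= 61

61


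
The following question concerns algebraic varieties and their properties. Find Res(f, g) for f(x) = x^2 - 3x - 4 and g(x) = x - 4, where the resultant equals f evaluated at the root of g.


For Res(f, x - c), we evaluate f at x = c.
f(4) = 4^2 - 3*4 - 4
= 16 - 12 - 4
= 4 - 4 = 0
Res(f, g) = 0

0


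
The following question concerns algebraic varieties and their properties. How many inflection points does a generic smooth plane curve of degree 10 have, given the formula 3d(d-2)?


For a general smooth plane curve C of degree d, the inflection points are
the intersection of C with its Hessian curve, which has degree 3(d-2).
By Bezout, the total intersection number is d * 3(d-2) = 10 * 24 = 240.
For a general curve every flex is ordinary, so each contributes
multiplicity 1 to C·Hess(C), and the number of distinct inflection
points is 3d(d-2).
Inflection points = 3*10*(10-2) = 3*10*8 = 240

240


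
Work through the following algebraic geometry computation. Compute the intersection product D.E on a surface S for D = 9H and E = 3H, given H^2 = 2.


Using bilinearity of the intersection pairing on a surface S:
(aH).(bH) = ab * (H.H)
We have H^2 = 2.
D.E = (9H).(3H) = 9*3*2
= 27*2
= 54

54


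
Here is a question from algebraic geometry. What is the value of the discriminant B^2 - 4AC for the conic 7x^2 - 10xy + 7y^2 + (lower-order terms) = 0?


The discriminant of a conic Ax^2 + Bxy + Cy^2 + ... = 0 is B^2 - 4AC.
B^2 = (-10)^2 = 100
4AC = 4*7*7 = 196
Discriminant = 100 - 196 = -96

-96


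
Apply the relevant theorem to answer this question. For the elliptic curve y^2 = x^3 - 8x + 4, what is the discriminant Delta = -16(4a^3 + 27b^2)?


Compute each component:
4a^3 = 4*(-8)^3 = 4*(-512) = -2048
27b^2 = 27*4^2 = 27*16 = 432
4a^3 + 27b^2 = -2048 + 432 = -1616
Delta = -16*(-1616) = 25856

25856


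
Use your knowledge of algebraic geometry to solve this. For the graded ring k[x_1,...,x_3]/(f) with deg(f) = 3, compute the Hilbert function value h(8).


For R = k[x_1,...,x_n]/(f) with f homogeneous of degree e:
The Hilbert series is (1 - t^e)/(1 - t)^n.
So h(d) = C(d+n-1, n-1) - C(d-e+n-1, n-1) for d >= e.
With n=3, e=3, d=8:
C(8+3-1, 3-1) = C(10, 2) = 45
C(8-3+3-1, 3-1) = C(7, 2) = 21
h(8) = 45 - 21 = 24

24


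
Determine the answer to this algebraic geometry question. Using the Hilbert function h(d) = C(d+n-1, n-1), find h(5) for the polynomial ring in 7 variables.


The Hilbert function for the polynomial ring in 7 variables is:
h(d) = C(d+n-1, n-1)
h(5) = C(5+7-1, 7-1) = C(11, 6)
= 11! / (6! * 5!)
= 462

462


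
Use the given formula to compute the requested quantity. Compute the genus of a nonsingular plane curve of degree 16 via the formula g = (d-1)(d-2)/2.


Using the genus formula for smooth plane curves:
g = (d-1)(d-2)/2
g = (16-1)(16-2)/2
g = 15*14/2
g = 210/2 = 105

105


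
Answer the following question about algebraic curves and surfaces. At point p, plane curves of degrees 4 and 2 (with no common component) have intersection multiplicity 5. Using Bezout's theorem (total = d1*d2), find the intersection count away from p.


By Bezout's theorem, the total intersection number is d1 * d2.
Total = 4 * 2 = 8
Intersection multiplicity at p = 5
Remaining intersections = 8 - 5 = 3

3


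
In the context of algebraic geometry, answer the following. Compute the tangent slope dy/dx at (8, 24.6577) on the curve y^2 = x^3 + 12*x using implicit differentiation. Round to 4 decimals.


Using implicit differentiation of y^2 = x^3 + 12*x:
2y * dy/dx = 3x^2 + 12
dy/dx = (3x^2 + 12)/(2y)
Numerator: 3*8^2 + 12 = 204
Denominator: 2*24.6577 = 49.3154
dy/dx = 204/49.3154 = 4.1366

4.1366


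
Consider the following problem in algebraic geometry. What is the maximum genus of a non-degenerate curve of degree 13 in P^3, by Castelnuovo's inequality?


Castelnuovo's bound: write d - 1 = m(r-1) + epsilon with 0 <= epsilon < r-1.
d - 1 = 13 - 1 = 12
r - 1 = 3 - 1 = 2
12 = 6*2 + 0, so m = 6, epsilon = 0
pi(d, r) = m(m-1)(r-1)/2 + m*epsilon
= 6*5*2/2 + 6*0
= 60/2 + 0
= 30 + 0 = 30

30


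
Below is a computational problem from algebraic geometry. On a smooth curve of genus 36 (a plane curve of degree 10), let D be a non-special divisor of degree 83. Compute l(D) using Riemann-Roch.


First, compute the genus of a smooth plane curve of degree 10:
g = (d-1)(d-2)/2 = (10-1)(10-2)/2 = 36
For a non-special divisor D (i.e., h^1(D) = 0), Riemann-Roch gives:
l(D) = deg(D) - g + 1
Since deg(D) = 83 >= 2g - 1 = 71, D is non-special.
l(D) = 83 - 36 + 1 = 48

48


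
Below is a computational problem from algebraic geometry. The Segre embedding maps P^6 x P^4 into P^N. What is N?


The Segre embedding maps P^m x P^n into P^N via
all products of coordinates from each factor.
N = (m+1)(n+1) - 1
N = (6+1)(4+1) - 1
N = 7*5 - 1
N = 35 - 1 = 34

34


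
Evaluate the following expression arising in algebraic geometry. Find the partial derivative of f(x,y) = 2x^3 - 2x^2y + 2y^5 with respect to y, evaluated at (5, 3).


df/dy = (-2)*x^2 + 5*2*y^4
At (5,3): (-2)*5^2 + 5*2*3^4
= -50 + 810
= 760

760


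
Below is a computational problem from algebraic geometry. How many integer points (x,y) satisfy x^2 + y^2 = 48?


Systematically check integer values of x where x^2 <= 48.
For each valid x, check if 48 - x^2 is a perfect square.
Total integer solutions found: 0

0


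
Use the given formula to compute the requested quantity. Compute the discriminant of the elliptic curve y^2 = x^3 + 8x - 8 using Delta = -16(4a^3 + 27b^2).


Compute each component:
4a^3 = 4*8^3 = 4*512 = 2048
27b^2 = 27*(-8)^2 = 27*64 = 1728
4a^3 + 27b^2 = 2048 + 1728 = 3776
Delta = -16*3776 = -60416

-60416


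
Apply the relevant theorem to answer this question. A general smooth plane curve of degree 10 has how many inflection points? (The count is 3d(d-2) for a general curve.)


For a general smooth plane curve C of degree d, the inflection points are
the intersection of C with its Hessian curve, which has degree 3(d-2).
By Bezout, the total intersection number is d * 3(d-2) = 10 * 24 = 240.
For a general curve every flex is ordinary, so each contributes
multiplicity 1 to C·Hess(C), and the number of distinct inflection
points is 3d(d-2).
Inflection points = 3*10*(10-2) = 3*10*8 = 240

240


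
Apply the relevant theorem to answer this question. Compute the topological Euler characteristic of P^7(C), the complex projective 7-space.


The complex projective space P^7 has one cell in each even real dimension 0, 2, ..., 14.
The cohomology groups are H^{2k}(P^7) = Z for k = 0,...,7, and 0 otherwise.
Euler characteristic = sum of Betti numbers = 1 per even-dimensional cohomology group.
chi(P^7) = 7 + 1 = 8

8


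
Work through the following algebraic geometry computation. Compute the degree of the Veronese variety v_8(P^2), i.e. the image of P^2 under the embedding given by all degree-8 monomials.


The Veronese variety v_8(P^2) has degree d^r.
d^r = 8^2 = 64

64


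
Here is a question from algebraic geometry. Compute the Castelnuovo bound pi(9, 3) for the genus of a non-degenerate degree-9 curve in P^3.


Castelnuovo's bound: write d - 1 = m(r-1) + epsilon with 0 <= epsilon < r-1.
d - 1 = 9 - 1 = 8
r - 1 = 3 - 1 = 2
8 = 4*2 + 0, so m = 4, epsilon = 0
pi(d, r) = m(m-1)(r-1)/2 + m*epsilon
= 4*3*2/2 + 4*0
= 24/2 + 0
= 12 + 0 = 12

12


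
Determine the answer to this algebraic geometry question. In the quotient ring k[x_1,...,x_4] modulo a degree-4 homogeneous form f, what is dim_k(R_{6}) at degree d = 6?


For R = k[x_1,...,x_n]/(f) with f homogeneous of degree e:
The Hilbert series is (1 - t^e)/(1 - t)^n.
So h(d) = C(d+n-1, n-1) - C(d-e+n-1, n-1) for d >= e.
With n=4, e=4, d=6:
C(6+4-1, 4-1) = C(9, 3) = 84
C(6-4+4-1, 4-1) = C(5, 3) = 10
h(6) = 84 - 10 = 74

74


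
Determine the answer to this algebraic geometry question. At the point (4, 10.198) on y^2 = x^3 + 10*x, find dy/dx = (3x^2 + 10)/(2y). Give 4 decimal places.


Using implicit differentiation of y^2 = x^3 + 10*x:
2y * dy/dx = 3x^2 + 10
dy/dx = (3x^2 + 10)/(2y)
Numerator: 3*4^2 + 10 = 58
Denominator: 2*10.198 = 20.396
dy/dx = 58/20.396 = 2.8437

2.8437


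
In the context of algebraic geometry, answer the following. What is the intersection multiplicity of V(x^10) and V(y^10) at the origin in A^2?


The intersection multiplicity of V(x^a) and V(y^b) at the origin is:
I(O; V(x^10), V(y^10)) = dim_k(k[x,y]/(x^10, y^10))
A basis for k[x,y]/(x^10, y^10) is the set of monomials x^i * y^j
where 0 <= i < 10 and 0 <= j < 10.
The number of such monomials is 10 * 10 = 100

100


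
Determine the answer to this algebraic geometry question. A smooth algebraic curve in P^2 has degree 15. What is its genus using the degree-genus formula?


Using the genus formula for smooth plane curves:
g = (d-1)(d-2)/2
g = (15-1)(15-2)/2
g = 14*13/2
g = 182/2 = 91

91


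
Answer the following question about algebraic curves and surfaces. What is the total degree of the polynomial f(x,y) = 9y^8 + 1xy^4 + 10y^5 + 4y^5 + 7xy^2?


Examine each term for its total degree (sum of exponents).
  Term '9y^8' has total degree 0+8 = 8.
  Term '1xy^4' has total degree 1+4 = 5.
  Term '10y^5' has total degree 0+5 = 5.
  Term '4y^5' has total degree 0+5 = 5.
  Term '7xy^2' has total degree 1+2 = 3.
The maximum total degree among all terms is 8.

8


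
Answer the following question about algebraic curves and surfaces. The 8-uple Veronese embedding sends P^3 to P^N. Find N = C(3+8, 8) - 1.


The Veronese embedding v_d: P^n -> P^N maps each point to all
degree-d monomials in n+1 homogeneous coordinates.
N = C(n+d, d) - 1
N = C(3+8, 8) - 1
N = C(11, 8) - 1
C(11, 8) = 165
N = 165 - 1 = 164

164


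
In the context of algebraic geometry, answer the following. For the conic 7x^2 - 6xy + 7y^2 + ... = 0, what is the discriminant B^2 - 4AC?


The discriminant of a conic Ax^2 + Bxy + Cy^2 + ... = 0 is B^2 - 4AC.
B^2 = (-6)^2 = 36
4AC = 4*7*7 = 196
Discriminant = 36 - 196 = -160

-160


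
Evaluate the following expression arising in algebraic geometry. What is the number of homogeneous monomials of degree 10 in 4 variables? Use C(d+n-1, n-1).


The number of degree-10 monomials in 4 variables is C(d+n-1, n-1).
= C(10+4-1, 4-1) = C(13, 3)
= 286

286


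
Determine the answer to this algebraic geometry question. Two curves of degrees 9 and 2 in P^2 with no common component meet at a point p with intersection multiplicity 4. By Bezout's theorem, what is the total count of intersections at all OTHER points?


By Bezout's theorem, the total intersection number is d1 * d2.
Total = 9 * 2 = 18
Intersection multiplicity at p = 4
Remaining intersections = 18 - 4 = 14

14


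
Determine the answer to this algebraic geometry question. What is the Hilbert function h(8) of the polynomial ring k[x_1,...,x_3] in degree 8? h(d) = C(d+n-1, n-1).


The Hilbert function for the polynomial ring in 3 variables is:
h(d) = C(d+n-1, n-1)
h(8) = C(8+3-1, 3-1) = C(10, 2)
= 10! / (2! * 8!)
= 45

45


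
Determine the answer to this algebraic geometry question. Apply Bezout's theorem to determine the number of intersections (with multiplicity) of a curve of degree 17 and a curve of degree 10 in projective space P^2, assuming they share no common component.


Bezout's theorem states the intersection count equals the product of degrees.
Intersection count = 17 * 10 = 170

170


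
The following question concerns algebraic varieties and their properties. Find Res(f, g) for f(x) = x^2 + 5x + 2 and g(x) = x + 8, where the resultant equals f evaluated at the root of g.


For Res(f, x - c), we evaluate f at x = c.
f(-8) = (-8)^2 + 5*(-8) + 2
= 64 - 40 + 2
= 24 + 2 = 26
Res(f, g) = 26

26


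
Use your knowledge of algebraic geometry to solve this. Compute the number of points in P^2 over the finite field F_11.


P^2(F_11) has (q^(n+1) - 1)/(q - 1) points.
= 11^2 + 11^1 + 11^0
= 121 + 11 + 1
= 133

133


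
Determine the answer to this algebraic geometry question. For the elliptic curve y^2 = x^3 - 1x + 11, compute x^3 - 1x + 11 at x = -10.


Compute x^3 - 1x + 11 at x = -10:
x^3 = (-10)^3 = -1000
(-1)*x = (-1)*(-10) = 10
Sum: -1000 + 10 + 11 = -979

-979


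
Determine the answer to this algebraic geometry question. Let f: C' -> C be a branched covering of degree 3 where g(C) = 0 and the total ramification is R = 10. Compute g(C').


Riemann-Hurwitz formula: 2g' - 2 = d(2g - 2) + R
Given: d = 3, g = 0, R = 10
2g' - 2 = 3*(2*0 - 2) + 10
2g' - 2 = 3*(-2) + 10
2g' - 2 = -6 + 10 = 4
2g' = 6
g' = 3

3


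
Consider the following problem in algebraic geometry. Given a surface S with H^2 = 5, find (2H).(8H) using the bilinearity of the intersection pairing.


Using bilinearity of the intersection pairing on a surface S:
(aH).(bH) = ab * (H.H)
We have H^2 = 5.
D.E = (2H).(8H) = 2*8*5
= 16*5
= 80

80


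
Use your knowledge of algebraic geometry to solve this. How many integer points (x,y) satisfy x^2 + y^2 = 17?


Systematically check integer values of x where x^2 <= 17.
For each valid x, check if 17 - x^2 is a perfect square.
x=1: 17 - 1 = 16, sqrt = 4 (valid)
x=4: 17 - 16 = 1, sqrt = 1 (valid)
Total integer solutions found: 8

8


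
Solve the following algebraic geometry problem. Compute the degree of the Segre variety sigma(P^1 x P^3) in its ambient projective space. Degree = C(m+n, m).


The degree of the Segre variety P^1 x P^3 is C(m+n, m).
= C(4, 1)
= 4

4


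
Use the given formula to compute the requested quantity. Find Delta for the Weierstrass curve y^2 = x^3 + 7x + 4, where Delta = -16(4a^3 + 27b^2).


Compute each component:
4a^3 = 4*7^3 = 4*343 = 1372
27b^2 = 27*4^2 = 27*16 = 432
4a^3 + 27b^2 = 1372 + 432 = 1804
Delta = -16*1804 = -28864

-28864


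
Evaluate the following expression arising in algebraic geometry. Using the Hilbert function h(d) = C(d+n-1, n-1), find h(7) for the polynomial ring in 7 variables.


The Hilbert function for the polynomial ring in 7 variables is:
h(d) = C(d+n-1, n-1)
h(7) = C(7+7-1, 7-1) = C(13, 6)
= 13! / (6! * 7!)
= 1716

1716


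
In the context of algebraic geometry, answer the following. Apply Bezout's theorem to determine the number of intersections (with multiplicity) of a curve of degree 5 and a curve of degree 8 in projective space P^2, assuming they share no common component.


Bezout's theorem states the intersection count equals the product of degrees.
Intersection count = 5 * 8 = 40

40


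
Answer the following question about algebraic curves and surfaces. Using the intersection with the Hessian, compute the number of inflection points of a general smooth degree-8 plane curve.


For a general smooth plane curve C of degree d, the inflection points are
the intersection of C with its Hessian curve, which has degree 3(d-2).
By Bezout, the total intersection number is d * 3(d-2) = 8 * 18 = 144.
For a general curve every flex is ordinary, so each contributes
multiplicity 1 to C·Hess(C), and the number of distinct inflection
points is 3d(d-2).
Inflection points = 3*8*(8-2) = 3*8*6 = 144

144


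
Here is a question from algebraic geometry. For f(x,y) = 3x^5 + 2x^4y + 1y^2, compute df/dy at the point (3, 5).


df/dy = 2*x^4 + 2*1*y^1
At (3,5): 2*3^4 + 2*1*5^1
= 162 + 10
= 172

172


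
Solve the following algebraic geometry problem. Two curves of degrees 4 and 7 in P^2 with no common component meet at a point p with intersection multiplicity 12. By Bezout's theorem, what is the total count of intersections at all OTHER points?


By Bezout's theorem, the total intersection number is d1 * d2.
Total = 4 * 7 = 28
Intersection multiplicity at p = 12
Remaining intersections = 28 - 12 = 16

16


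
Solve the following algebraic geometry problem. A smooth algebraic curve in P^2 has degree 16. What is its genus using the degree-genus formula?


Using the genus formula for smooth plane curves:
g = (d-1)(d-2)/2
g = (16-1)(16-2)/2
g = 15*14/2
g = 210/2 = 105

105


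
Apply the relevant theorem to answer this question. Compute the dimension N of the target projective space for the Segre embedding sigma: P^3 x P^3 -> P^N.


The Segre embedding maps P^m x P^n into P^N via
all products of coordinates from each factor.
N = (m+1)(n+1) - 1
N = (3+1)(3+1) - 1
N = 4*4 - 1
N = 16 - 1 = 15

15


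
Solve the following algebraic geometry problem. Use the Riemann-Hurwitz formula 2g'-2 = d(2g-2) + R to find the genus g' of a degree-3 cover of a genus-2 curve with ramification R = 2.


Riemann-Hurwitz formula: 2g' - 2 = d(2g - 2) + R
Given: d = 3, g = 2, R = 2
2g' - 2 = 3*(2*2 - 2) + 2
2g' - 2 = 3*2 + 2
2g' - 2 = 6 + 2 = 8
2g' = 10
g' = 5

5


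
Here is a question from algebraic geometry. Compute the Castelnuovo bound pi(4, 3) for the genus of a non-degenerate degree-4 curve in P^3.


Castelnuovo's bound: write d - 1 = m(r-1) + epsilon with 0 <= epsilon < r-1.
d - 1 = 4 - 1 = 3
r - 1 = 3 - 1 = 2
3 = 1*2 + 1, so m = 1, epsilon = 1
pi(d, r) = m(m-1)(r-1)/2 + m*epsilon
= 1*0*2/2 + 1*1
= 0/2 + 1
= 0 + 1 = 1

1


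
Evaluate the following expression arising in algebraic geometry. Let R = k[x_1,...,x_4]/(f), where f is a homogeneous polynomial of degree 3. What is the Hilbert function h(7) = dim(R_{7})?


For R = k[x_1,...,x_n]/(f) with f homogeneous of degree e:
The Hilbert series is (1 - t^e)/(1 - t)^n.
So h(d) = C(d+n-1, n-1) - C(d-e+n-1, n-1) for d >= e.
With n=4, e=3, d=7:
C(7+4-1, 4-1) = C(10, 3) = 120
C(7-3+4-1, 4-1) = C(7, 3) = 35
h(7) = 120 - 35 = 85

85


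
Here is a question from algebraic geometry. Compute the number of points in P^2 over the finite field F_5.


P^2(F_5) has (q^(n+1) - 1)/(q - 1) points.
= 5^2 + 5^1 + 5^0
= 25 + 5 + 1
= 31

31


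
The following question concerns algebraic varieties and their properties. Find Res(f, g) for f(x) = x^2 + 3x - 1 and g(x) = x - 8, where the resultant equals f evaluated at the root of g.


For Res(f, x - c), we evaluate f at x = c.
f(8) = 8^2 + 3*8 - 1
= 64 + 24 - 1
= 88 - 1 = 87
Res(f, g) = 87

87


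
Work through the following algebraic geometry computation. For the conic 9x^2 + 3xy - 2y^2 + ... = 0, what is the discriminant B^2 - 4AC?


The discriminant of a conic Ax^2 + Bxy + Cy^2 + ... = 0 is B^2 - 4AC.
B^2 = 3^2 = 9
4AC = 4*9*(-2) = -72
Discriminant = 9 + 72 = 81

81


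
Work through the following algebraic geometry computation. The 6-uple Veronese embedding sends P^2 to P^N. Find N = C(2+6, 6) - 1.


The Veronese embedding v_d: P^n -> P^N maps each point to all
degree-d monomials in n+1 homogeneous coordinates.
N = C(n+d, d) - 1
N = C(2+6, 6) - 1
N = C(8, 6) - 1
C(8, 6) = 28
N = 28 - 1 = 27

27


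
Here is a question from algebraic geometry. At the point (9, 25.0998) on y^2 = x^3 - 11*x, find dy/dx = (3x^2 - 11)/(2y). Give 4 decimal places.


Using implicit differentiation of y^2 = x^3 - 11*x:
2y * dy/dx = 3x^2 - 11
dy/dx = (3x^2 - 11)/(2y)
Numerator: 3*9^2 - 11 = 232
Denominator: 2*25.0998 = 50.1996
dy/dx = 232/50.1996 = 4.6216

4.6216


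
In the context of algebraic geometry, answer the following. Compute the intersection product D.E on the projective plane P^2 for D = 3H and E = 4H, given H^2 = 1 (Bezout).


Using bilinearity of the intersection pairing on the projective plane P^2:
(aH).(bH) = ab * (H.H)
We have H^2 = 1 (Bezout).
D.E = (3H).(4H) = 3*4*1
= 12*1
= 12

12


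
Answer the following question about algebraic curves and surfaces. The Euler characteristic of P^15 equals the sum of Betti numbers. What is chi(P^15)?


The complex projective space P^15 has one cell in each even real dimension 0, 2, ..., 30.
The cohomology groups are H^{2k}(P^15) = Z for k = 0,...,15, and 0 otherwise.
Euler characteristic = sum of Betti numbers = 1 per even-dimensional cohomology group.
chi(P^15) = 15 + 1 = 16

16


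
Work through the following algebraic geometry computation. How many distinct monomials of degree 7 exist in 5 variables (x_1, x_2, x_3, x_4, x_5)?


The number of degree-7 monomials in 5 variables is C(d+n-1, n-1).
= C(7+5-1, 5-1) = C(11, 4)
= 330

330


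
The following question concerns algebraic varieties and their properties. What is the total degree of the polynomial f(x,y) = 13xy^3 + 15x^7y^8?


Examine each term for its total degree (sum of exponents).
  Term '13xy^3' has total degree 1+3 = 4.
  Term '15x^7y^8' has total degree 7+8 = 15.
The maximum total degree among all terms is 15.

15


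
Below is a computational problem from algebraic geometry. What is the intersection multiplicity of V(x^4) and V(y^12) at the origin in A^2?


The intersection multiplicity of V(x^a) and V(y^b) at the origin is:
I(O; V(x^4), V(y^12)) = dim_k(k[x,y]/(x^4, y^12))
A basis for k[x,y]/(x^4, y^12) is the set of monomials x^i * y^j
where 0 <= i < 4 and 0 <= j < 12.
The number of such monomials is 4 * 12 = 48

48


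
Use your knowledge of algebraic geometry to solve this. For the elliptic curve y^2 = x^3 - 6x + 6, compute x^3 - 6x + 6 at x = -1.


Compute x^3 - 6x + 6 at x = -1:
x^3 = (-1)^3 = -1
(-6)*x = (-6)*(-1) = 6
Sum: -1 + 6 + 6 = 11

11


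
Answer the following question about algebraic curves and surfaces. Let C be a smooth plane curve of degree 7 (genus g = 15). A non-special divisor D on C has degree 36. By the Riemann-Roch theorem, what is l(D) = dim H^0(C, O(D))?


First, compute the genus of a smooth plane curve of degree 7:
g = (d-1)(d-2)/2 = (7-1)(7-2)/2 = 15
For a non-special divisor D (i.e., h^1(D) = 0), Riemann-Roch gives:
l(D) = deg(D) - g + 1
Since deg(D) = 36 >= 2g - 1 = 29, D is non-special.
l(D) = 36 - 15 + 1 = 22

22


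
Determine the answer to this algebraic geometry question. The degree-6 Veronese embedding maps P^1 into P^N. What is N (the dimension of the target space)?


The Veronese embedding v_d: P^n -> P^N maps each point to all
degree-d monomials in n+1 homogeneous coordinates.
N = C(n+d, d) - 1
N = C(1+6, 6) - 1
N = C(7, 6) - 1
C(7, 6) = 7
N = 7 - 1 = 6

6


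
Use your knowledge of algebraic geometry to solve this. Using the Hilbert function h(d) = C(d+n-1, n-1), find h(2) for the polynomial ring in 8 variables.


The Hilbert function for the polynomial ring in 8 variables is:
h(d) = C(d+n-1, n-1)
h(2) = C(2+8-1, 8-1) = C(9, 7)
= 9! / (7! * 2!)
= 36

36


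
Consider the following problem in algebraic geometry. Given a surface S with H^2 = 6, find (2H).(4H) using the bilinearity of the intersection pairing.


Using bilinearity of the intersection pairing on a surface S:
(aH).(bH) = ab * (H.H)
We have H^2 = 6.
D.E = (2H).(4H) = 2*4*6
= 8*6
= 48

48


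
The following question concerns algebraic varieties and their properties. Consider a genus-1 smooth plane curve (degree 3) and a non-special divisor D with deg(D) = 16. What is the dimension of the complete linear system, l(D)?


First, compute the genus of a smooth plane curve of degree 3:
g = (d-1)(d-2)/2 = (3-1)(3-2)/2 = 1
For a non-special divisor D (i.e., h^1(D) = 0), Riemann-Roch gives:
l(D) = deg(D) - g + 1
Since deg(D) = 16 >= 2g - 1 = 1, D is non-special.
l(D) = 16 - 1 + 1 = 16

16


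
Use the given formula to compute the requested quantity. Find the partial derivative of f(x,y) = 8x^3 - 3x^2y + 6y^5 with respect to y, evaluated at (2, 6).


df/dy = (-3)*x^2 + 5*6*y^4
At (2,6): (-3)*2^2 + 5*6*6^4
= -12 + 38880
= 38868

38868


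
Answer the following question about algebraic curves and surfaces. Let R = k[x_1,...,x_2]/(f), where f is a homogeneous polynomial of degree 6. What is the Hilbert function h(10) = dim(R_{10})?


For R = k[x_1,...,x_n]/(f) with f homogeneous of degree e:
The Hilbert series is (1 - t^e)/(1 - t)^n.
So h(d) = C(d+n-1, n-1) - C(d-e+n-1, n-1) for d >= e.
With n=2, e=6, d=10:
C(10+2-1, 2-1) = C(11, 1) = 11
C(10-6+2-1, 2-1) = C(5, 1) = 5
h(10) = 11 - 5 = 6

6


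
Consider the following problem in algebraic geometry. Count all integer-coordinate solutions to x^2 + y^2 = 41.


Systematically check integer values of x where x^2 <= 41.
For each valid x, check if 41 - x^2 is a perfect square.
x=4: 41 - 16 = 25, sqrt = 5 (valid)
x=5: 41 - 25 = 16, sqrt = 4 (valid)
Total integer solutions found: 8

8


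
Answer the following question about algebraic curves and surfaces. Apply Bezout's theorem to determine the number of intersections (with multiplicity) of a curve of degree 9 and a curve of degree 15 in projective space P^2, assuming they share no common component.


Bezout's theorem states the intersection count equals the product of degrees.
Intersection count = 9 * 15 = 135

135
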